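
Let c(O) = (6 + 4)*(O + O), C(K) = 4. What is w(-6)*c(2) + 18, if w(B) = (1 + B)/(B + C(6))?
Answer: 118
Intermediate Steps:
c(O) = 20*O (c(O) = 10*(2*O) = 20*O)
w(B) = (1 + B)/(4 + B) (w(B) = (1 + B)/(B + 4) = (1 + B)/(4 + B))
w(-6)*c(2) + 18 = ((1 - 6)/(4 - 6))*(20*2) + 18 = (-5/(-2))*40 + 18 = -½*(-5)*40 + 18 = (5/2)*40 + 18 = 100 + 18 = 118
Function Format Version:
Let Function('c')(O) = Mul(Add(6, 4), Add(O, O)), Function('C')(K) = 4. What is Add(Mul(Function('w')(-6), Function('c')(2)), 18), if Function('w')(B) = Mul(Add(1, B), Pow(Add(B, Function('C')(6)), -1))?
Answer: 118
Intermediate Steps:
Function('c')(O) = Mul(20, O) (Function('c')(O) = Mul(10, Mul(2, O)) = Mul(20, O))
Function('w')(B) = Mul(Pow(Add(4, B), -1), Add(1, B)) (Function('w')(B) = Mul(Add(1, B), Pow(Add(B, 4), -1)) = Mul(Add(1, B), Pow(Add(4, B), -1)) = Mul(Pow(Add(4, B), -1), Add(1, B)))
Add(Mul(Function('w')(-6), Function('c')(2)), 18) = Add(Mul(Mul(Pow(Add(4, -6), -1), Add(1, -6)), Mul(20, 2)), 18) = Add(Mul(Mul(Pow(-2, -1), -5), 40), 18) = Add(Mul(Mul(Rational(-1, 2), -5), 40), 18) = Add(Mul(Rational(5, 2), 40), 18) = Add(100, 18) = 118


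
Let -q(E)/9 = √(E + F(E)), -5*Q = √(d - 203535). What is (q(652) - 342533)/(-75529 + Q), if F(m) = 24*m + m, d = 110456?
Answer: (342533 + 18*√4238)/(75529 + I*√93079/5) ≈ 4.5506 - 0.0036763*I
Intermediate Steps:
Q = -I*√93079/5 (Q = -√(110456 - 203535)/5 = -I*√93079/5 ≈ -61.018*I)
F(m) = 25*m
q(E) = -9*√26*√E (q(E) = -9*√(E + 25*E) = -9*√26*√E)
(q(652) - 342533)/(-75529 + Q) = (-9*√26*√652 - 342533)/(-75529 - I*√93079/5) = (-9*√26*2*√163 - 342533)/(-75529 - I*√93079/5) = (-18*√4238 - 342533)/(-75529 - I*√93079/5) = (-342533 - 18*√4238)/(-75529 - I*√93079/5)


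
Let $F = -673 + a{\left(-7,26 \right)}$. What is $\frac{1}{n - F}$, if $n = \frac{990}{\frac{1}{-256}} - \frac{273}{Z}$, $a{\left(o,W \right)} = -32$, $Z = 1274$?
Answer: $- \frac{14}{3538293} \approx -3.9567 \cdot 10^{-6}$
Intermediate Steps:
$F = -705$ ($F = -673 - 32 = -705$)
$n = - \frac{3548163}{14}$ ($n = \frac{990}{\frac{1}{-256}} - \frac{273}{1274} = \frac{990}{- \frac{1}{256}} - \frac{3}{14} = 990 \left(-256\right) - \frac{3}{14} = -253440 - \frac{3}{14} = - \frac{3548163}{14} \approx -2.5344 \cdot 10^{5}$)
$\frac{1}{n - F} = \frac{1}{- \frac{3548163}{14} - -705} = \frac{1}{- \frac{3548163}{14} + 705} = \frac{1}{- \frac{3538293}{14}} = - \frac{14}{3538293}$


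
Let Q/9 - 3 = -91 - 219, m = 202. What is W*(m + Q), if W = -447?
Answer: 1144767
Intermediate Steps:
Q = -2763 (Q = 27 + 9*(-91 - 219) = 27 + 9*(-310) = 27 - 2790 = -2763)
W*(m + Q) = -447*(202 - 2763) = -447*(-2561) = 1144767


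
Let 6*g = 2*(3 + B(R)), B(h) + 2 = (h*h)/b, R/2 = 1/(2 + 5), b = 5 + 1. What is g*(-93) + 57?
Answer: 3760/147 ≈ 25.578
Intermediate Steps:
b = 6
R = 2/7 (R = 2/(2 + 5) = 2/7 ≈ 0.28571)
B(h) = -2 + h**2/6 (B(h) = -2 + (h*h)/6 = -2 + h**2*(1/6) = -2 + h**2/6)
g = 149/441 (g = (2*(3 + (-2 + (2/7)**2/6)))/6 = (2*(3 + (-2 + (1/6)*(4/49))))/6 = (2*(3 + (-2 + 2/147)))/6 = (2*(3 - 292/147))/6 = (2*(149/147))/6 = (1/6)*(298/147) = 149/441 ≈ 0.33787)
g*(-93) + 57 = (149/441)*(-93) + 57 = -4619/147 + 57 = 3760/147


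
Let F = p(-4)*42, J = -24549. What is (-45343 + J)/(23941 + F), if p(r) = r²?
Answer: -69892/24613 ≈ -2.8396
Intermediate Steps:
F = 672 (F = (-4)²*42 = 16*42 = 672)
(-45343 + J)/(23941 + F) = (-45343 - 24549)/(23941 + 672) = -69892/24613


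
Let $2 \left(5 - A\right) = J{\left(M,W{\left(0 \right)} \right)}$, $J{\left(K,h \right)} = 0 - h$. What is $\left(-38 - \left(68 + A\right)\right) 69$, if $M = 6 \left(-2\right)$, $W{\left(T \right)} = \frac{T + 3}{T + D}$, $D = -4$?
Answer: $- \frac{61065}{8} \approx -7633.1$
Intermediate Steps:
$W{\left(T \right)} = \frac{3 + T}{-4 + T}$ ($W{\left(T \right)} = \frac{T + 3}{T - 4} = \frac{3 + T}{-4 + T}$)
$M = -12$
$J{\left(K,h \right)} = - h$
$A = \frac{37}{8}$ ($A = 5 - \frac{\left(-1\right) \frac{3 + 0}{-4 + 0}}{2} = 5 - \frac{\left(-1\right) \frac{1}{-4} \cdot 3}{2} = 5 - \frac{\left(-1\right) \left(\left(- \frac{1}{4}\right) 3\right)}{2} = 5 - \frac{\left(-1\right) \left(- \frac{3}{4}\right)}{2} = 5 - \frac{3}{8} = \frac{37}{8} \approx 4.625$)
$\left(-38 - \left(68 + A\right)\right) 69 = \left(-38 - \frac{581}{8}\right) 69 = \left(- \frac{885}{8}\right) 69 = - \frac{61065}{8}$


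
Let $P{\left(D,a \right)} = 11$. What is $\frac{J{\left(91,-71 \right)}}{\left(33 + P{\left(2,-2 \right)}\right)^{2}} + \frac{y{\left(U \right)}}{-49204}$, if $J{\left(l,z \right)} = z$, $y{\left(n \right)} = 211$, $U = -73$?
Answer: $- \frac{975495}{23814736} \approx -0.040962$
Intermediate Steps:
$\frac{J{\left(91,-71 \right)}}{\left(33 + P{\left(2,-2 \right)}\right)^{2}} + \frac{y{\left(U \right)}}{-49204} = - \frac{71}{\left(33 + 11\right)^{2}} + \frac{211}{-49204} = - \frac{71}{44^{2}} + 211 \left(- \frac{1}{49204}\right) = - \frac{71}{1936} - \frac{211}{49204} = - \frac{975495}{23814736}$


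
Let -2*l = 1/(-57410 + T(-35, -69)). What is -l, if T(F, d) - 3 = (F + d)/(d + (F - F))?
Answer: -69/7921958 ≈ -8.7100e-6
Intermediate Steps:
T(F, d) = 3 + (F + d)/d (T(F, d) = 3 + (F + d)/(d + (F - F)) = 3 + (F + d)/(d + 0) = 3 + (F + d)/d)
l = 69/7921958 (l = -1/(2*(-57410 + (4 - 35/(-69)))) = -1/(2*(-57410 + (4 - 35*(-1/69)))) = -1/(2*(-57410 + (4 + 35/69))) = -1/(2*(-57410 + 311/69)) = -1/(2*(-3960979/69)) = -1/2*(-69/3960979) = 69/7921958 ≈ 8.7100e-6)
-l = -1*69/7921958 = -69/7921958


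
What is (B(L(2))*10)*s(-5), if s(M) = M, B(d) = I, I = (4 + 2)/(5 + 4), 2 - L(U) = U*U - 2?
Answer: -100/3 ≈ -33.333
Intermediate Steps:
L(U) = 4 - U² (L(U) = 2 - (U*U - 2) = 2 - (U² - 2) = 2 - (-2 + U²) = 2 + (2 - U²) = 4 - U²)
I = ⅔ (I = 6/9 = 6*(⅑) = ⅔ ≈ 0.66667)
B(d) = ⅔
(B(L(2))*10)*s(-5) = ((⅔)*10)*(-5) = (20/3)*(-5) = -100/3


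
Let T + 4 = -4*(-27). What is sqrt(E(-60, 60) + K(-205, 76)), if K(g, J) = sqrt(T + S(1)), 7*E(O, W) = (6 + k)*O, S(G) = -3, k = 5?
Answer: sqrt(-4620 + 49*sqrt(101))/7 ≈ 9.178*I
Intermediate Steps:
T = 104 (T = -4 - 4*(-27) = -4 + 108 = 104)
E(O, W) = 11*O/7 (E(O, W) = ((6 + 5)*O)/7 = (11*O)/7 = 11*O/7)
K(g, J) = sqrt(101) (K(g, J) = sqrt(104 - 3) = sqrt(101))
sqrt(E(-60, 60) + K(-205, 76)) = sqrt((11/7)*(-60) + sqrt(101)) = sqrt(-660/7 + sqrt(101))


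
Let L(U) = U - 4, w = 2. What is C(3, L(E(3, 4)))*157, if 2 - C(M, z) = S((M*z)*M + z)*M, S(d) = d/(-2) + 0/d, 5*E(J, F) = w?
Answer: -8164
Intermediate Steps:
E(J, F) = 2/5 (E(J, F) = (1/5)*2 = 2/5)
S(d) = -d/2 (S(d) = d*(-1/2) + 0 = -d/2 + 0 = -d/2)
L(U) = -4 + U
C(M, z) = 2 - M*(-z/2 - z*M**2/2) (C(M, z) = 2 - (-((M*z)*M + z)/2)*M = 2 - (-(z*M**2 + z)/2)*M = 2 - (-(z + z*M**2)/2)*M = 2 - (-z/2 - z*M**2/2)*M = 2 - M*(-z/2 - z*M**2/2))
C(3, L(E(3, 4)))*157 = (2 + (1/2)*3*(-4 + 2/5)*(1 + 3**2))*157 = (2 + (1/2)*3*(-18/5)*(1 + 9))*157 = (2 + (1/2)*3*(-18/5)*10)*157 = (2 - 54)*157 = -52*157 = -8164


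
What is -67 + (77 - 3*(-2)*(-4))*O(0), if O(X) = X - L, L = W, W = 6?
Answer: -385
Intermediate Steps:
L = 6
O(X) = -6 + X (O(X) = X - 1*6 = X - 6 = -6 + X)
-67 + (77 - 3*(-2)*(-4))*O(0) = -67 + (77 - 3*(-2)*(-4))*(-6 + 0) = -67 + (77 - (-6)*(-4))*(-6) = -67 + (77 - 1*24)*(-6) = -67 + (77 - 24)*(-6) = -67 + 53*(-6) = -67 - 318 = -385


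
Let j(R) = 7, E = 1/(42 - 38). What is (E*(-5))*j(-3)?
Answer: -35/4 ≈ -8.7500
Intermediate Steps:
E = ¼ (E = 1/4 = ¼ ≈ 0.25000)
(E*(-5))*j(-3) = ((¼)*(-5))*7 = -5/4*7 = -35/4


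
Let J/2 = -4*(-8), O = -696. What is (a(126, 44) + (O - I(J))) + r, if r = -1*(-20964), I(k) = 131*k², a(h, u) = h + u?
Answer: -516138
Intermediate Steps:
J = 64 (J = 2*(-4*(-8)) = 2*32 = 64)
r = 20964
(a(126, 44) + (O - I(J))) + r = ((126 + 44) + (-696 - 131*64²)) + 20964 = (170 + (-696 - 131*4096)) + 20964 = (170 + (-696 - 1*536576)) + 20964 = (170 + (-696 - 536576)) + 20964 = (170 - 537272) + 20964 = -537102 + 20964 = -516138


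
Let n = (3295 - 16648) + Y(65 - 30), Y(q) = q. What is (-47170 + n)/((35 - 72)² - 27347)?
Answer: 30244/12989 ≈ 2.3284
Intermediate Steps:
n = -13318 (n = (3295 - 16648) + (65 - 30) = -13353 + 35 = -13318)
(-47170 + n)/((35 - 72)² - 27347) = (-47170 - 13318)/((35 - 72)² - 27347) = -60488/((-37)² - 27347) = -60488/(1369 - 27347) = -60488/(-25978) = -60488*(-1/25978) = 30244/12989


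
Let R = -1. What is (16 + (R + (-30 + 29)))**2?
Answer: 196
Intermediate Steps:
(16 + (R + (-30 + 29)))**2 = (16 + (-1 + (-30 + 29)))**2 = (16 + (-1 - 1))**2 = (16 - 2)**2 = 14**2 = 196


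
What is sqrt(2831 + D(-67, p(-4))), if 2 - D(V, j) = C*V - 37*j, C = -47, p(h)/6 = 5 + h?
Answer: I*sqrt(94) ≈ 9.6954*I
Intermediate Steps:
p(h) = 30 + 6*h (p(h) = 6*(5 + h) = 30 + 6*h)
D(V, j) = 2 + 37*j + 47*V (D(V, j) = 2 - (-47*V - 37*j) = 2 + (37*j + 47*V) = 2 + 37*j + 47*V)
sqrt(2831 + D(-67, p(-4))) = sqrt(2831 + (2 + 37*(30 + 6*(-4)) + 47*(-67))) = sqrt(2831 + (2 + 37*(30 - 24) - 3149)) = sqrt(2831 + (2 + 37*6 - 3149)) = sqrt(2831 + (2 + 222 - 3149)) = sqrt(2831 - 2925) = sqrt(-94) = I*sqrt(94)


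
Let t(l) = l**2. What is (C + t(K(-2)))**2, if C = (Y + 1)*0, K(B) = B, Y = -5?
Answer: 16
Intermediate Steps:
C = 0 (C = (-5 + 1)*0 = -4*0 = 0)
(C + t(K(-2)))**2 = (0 + (-2)**2)**2 = (0 + 4)**2 = 4**2 = 16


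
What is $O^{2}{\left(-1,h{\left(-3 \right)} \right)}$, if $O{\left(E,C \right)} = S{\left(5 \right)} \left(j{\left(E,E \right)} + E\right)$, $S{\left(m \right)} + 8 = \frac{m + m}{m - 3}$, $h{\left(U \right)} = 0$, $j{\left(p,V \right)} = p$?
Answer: $36$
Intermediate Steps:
$S{\left(m \right)} = -8 + \frac{2 m}{-3 + m}$ ($S{\left(m \right)} = -8 + \frac{m + m}{m - 3} = -8 + \frac{2 m}{-3 + m}$)
$O{\left(E,C \right)} = - 6 E$ ($O{\left(E,C \right)} = \frac{6 \left(4 - 5\right)}{-3 + 5} \left(E + E\right) = \frac{6 \left(4 - 5\right)}{2} \cdot 2 E = 6 \cdot \frac{1}{2} \left(-1\right) 2 E = - 3 \cdot 2 E = - 6 E$)
$O^{2}{\left(-1,h{\left(-3 \right)} \right)} = \left(\left(-6\right) \left(-1\right)\right)^{2} = 6^{2} = 36$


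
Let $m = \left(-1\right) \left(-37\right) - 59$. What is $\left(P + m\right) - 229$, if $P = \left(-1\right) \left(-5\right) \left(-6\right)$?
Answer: $-281$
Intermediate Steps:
$P = -30$ ($P = 5 \left(-6\right) = -30$)
$m = -22$ ($m = 37 - 59 = -22$)
$\left(P + m\right) - 229 = \left(-30 - 22\right) - 229 = -52 - 229 = -281$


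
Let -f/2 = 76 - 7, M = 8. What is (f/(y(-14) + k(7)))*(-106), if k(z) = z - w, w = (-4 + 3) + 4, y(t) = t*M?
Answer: -1219/9 ≈ -135.44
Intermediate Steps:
y(t) = 8*t (y(t) = t*8 = 8*t)
w = 3 (w = -1 + 4 = 3)
f = -138 (f = -2*(76 - 7) = -2*69 = -138)
k(z) = -3 + z (k(z) = z - 1*3 = z - 3 = -3 + z)
(f/(y(-14) + k(7)))*(-106) = -138/(8*(-14) + (-3 + 7))*(-106) = -138/(-112 + 4)*(-106) = -138/(-108)*(-106) = -138*(-1/108)*(-106) = (23/18)*(-106) = -1219/9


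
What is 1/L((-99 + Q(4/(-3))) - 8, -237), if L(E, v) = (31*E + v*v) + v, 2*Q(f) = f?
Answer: 3/157783 ≈ 1.9013e-5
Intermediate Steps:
Q(f) = f/2
L(E, v) = v + v² + 31*E (L(E, v) = (31*E + v²) + v = (v² + 31*E) + v = v + v² + 31*E)
1/L((-99 + Q(4/(-3))) - 8, -237) = 1/(-237 + (-237)² + 31*((-99 + (4/(-3))/2) - 8)) = 1/(-237 + 56169 + 31*((-99 + (4*(-⅓))/2) - 8)) = 1/(-237 + 56169 + 31*((-99 + (½)*(-4/3)) - 8)) = 1/(-237 + 56169 + 31*((-99 - ⅔) - 8)) = 1/(-237 + 56169 + 31*(-299/3 - 8)) = 1/(-237 + 56169 + 31*(-323/3)) = 1/(-237 + 56169 - 10013/3) = 1/(157783/3) = 3/157783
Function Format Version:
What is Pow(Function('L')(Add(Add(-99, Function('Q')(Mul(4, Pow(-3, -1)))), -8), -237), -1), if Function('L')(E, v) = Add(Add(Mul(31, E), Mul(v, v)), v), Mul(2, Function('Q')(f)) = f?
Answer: Rational(3, 157783) ≈ 1.9013e-5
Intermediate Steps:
Function('Q')(f) = Mul(Rational(1, 2), f)
Function('L')(E, v) = Add(v, Pow(v, 2), Mul(31, E)) (Function('L')(E, v) = Add(Add(Mul(31, E), Pow(v, 2)), v) = Add(Add(Pow(v, 2), Mul(31, E)), v) = Add(v, Pow(v, 2), Mul(31, E)))
Pow(Function('L')(Add(Add(-99, Function('Q')(Mul(4, Pow(-3, -1)))), -8), -237), -1) = Pow(Add(-237, Pow(-237, 2), Mul(31, Add(Add(-99, Mul(Rational(1, 2), Mul(4, Pow(-3, -1)))), -8))), -1) = Pow(Add(-237, 56169, Mul(31, Add(Add(-99, Mul(Rational(1, 2), Mul(4, Rational(-1, 3)))), -8))), -1) = Pow(Add(-237, 56169, Mul(31, Add(Add(-99, Mul(Rational(1, 2), Rational(-4, 3))), -8))), -1) = Pow(Add(-237, 56169, Mul(31, Add(Add(-99, Rational(-2, 3)), -8))), -1) = Pow(Add(-237, 56169, Mul(31, Add(Rational(-299, 3), -8))), -1) = Pow(Add(-237, 56169, Mul(31, Rational(-323, 3))), -1) = Pow(Add(-237, 56169, Rational(-10013, 3)), -1) = Pow(Rational(157783, 3), -1) = Rational(3, 157783)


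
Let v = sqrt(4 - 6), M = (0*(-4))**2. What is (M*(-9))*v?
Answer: 0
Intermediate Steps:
M = 0 (M = 0**2 = 0)
v = I*sqrt(2) (v = sqrt(-2) = I*sqrt(2) ≈ 1.4142*I)
(M*(-9))*v = (0*(-9))*(I*sqrt(2)) = 0*(I*sqrt(2)) = 0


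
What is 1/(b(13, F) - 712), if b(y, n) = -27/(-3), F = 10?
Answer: -1/703 ≈ -0.0014225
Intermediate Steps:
b(y, n) = 9 (b(y, n) = -27*(-1/3) = 9)
1/(b(13, F) - 712) = 1/(9 - 712) = 1/(-703) = -1/703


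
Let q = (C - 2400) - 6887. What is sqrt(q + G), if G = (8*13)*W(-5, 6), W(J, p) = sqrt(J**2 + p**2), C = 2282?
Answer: sqrt(-7005 + 104*sqrt(61)) ≈ 78.694*I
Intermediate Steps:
q = -7005 (q = (2282 - 2400) - 6887 = -118 - 6887 = -7005)
G = 104*sqrt(61) (G = (8*13)*sqrt((-5)**2 + 6**2) = 104*sqrt(25 + 36) = 104*sqrt(61) ≈ 812.27)
sqrt(q + G) = sqrt(-7005 + 104*sqrt(61))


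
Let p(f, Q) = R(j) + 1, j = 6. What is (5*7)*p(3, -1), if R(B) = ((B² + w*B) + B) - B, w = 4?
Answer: 2135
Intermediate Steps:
R(B) = B² + 4*B (R(B) = ((B² + 4*B) + B) - B = (B² + 5*B) - B = B² + 4*B)
p(f, Q) = 61 (p(f, Q) = 6*(4 + 6) + 1 = 6*10 + 1 = 60 + 1 = 61)
(5*7)*p(3, -1) = (5*7)*61 = 35*61 = 2135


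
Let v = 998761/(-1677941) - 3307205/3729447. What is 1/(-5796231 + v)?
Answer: -6257792028627/36271617422001784909 ≈ -1.7253e-7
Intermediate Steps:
v = -9274121080072/6257792028627 (v = 998761*(-1/1677941) - 3307205*1/3729447 = -998761/1677941 - 3307205/3729447 = -9274121080072/6257792028627 ≈ -1.4820)
1/(-5796231 + v) = 1/(-5796231 - 9274121080072/6257792028627) = 1/(-36271617422001784909/6257792028627) = -6257792028627/36271617422001784909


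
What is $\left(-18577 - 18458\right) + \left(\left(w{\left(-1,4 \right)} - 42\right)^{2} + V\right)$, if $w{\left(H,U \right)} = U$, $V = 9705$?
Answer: $-25886$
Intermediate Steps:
$\left(-18577 - 18458\right) + \left(\left(w{\left(-1,4 \right)} - 42\right)^{2} + V\right) = \left(-18577 - 18458\right) + \left(\left(4 - 42\right)^{2} + 9705\right) = -37035 + \left(\left(-38\right)^{2} + 9705\right) = -37035 + \left(1444 + 9705\right) = -37035 + 11149 = -25886$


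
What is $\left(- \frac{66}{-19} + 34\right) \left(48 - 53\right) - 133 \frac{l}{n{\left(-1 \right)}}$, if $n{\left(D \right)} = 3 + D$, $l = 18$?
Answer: $- \frac{26303}{19} \approx -1384.4$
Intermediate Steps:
$\left(- \frac{66}{-19} + 34\right) \left(48 - 53\right) - 133 \frac{l}{n{\left(-1 \right)}} = \left(- \frac{66}{-19} + 34\right) \left(48 - 53\right) - 133 \frac{18}{3 - 1} = \left(\left(-66\right) \left(- \frac{1}{19}\right) + 34\right) \left(-5\right) - 133 \cdot \frac{18}{2} = \left(\frac{66}{19} + 34\right) \left(-5\right) - 133 \cdot 18 \cdot \frac{1}{2} = \frac{712}{19} \left(-5\right) - 1197 = - \frac{3560}{19} - 1197 = - \frac{26303}{19}$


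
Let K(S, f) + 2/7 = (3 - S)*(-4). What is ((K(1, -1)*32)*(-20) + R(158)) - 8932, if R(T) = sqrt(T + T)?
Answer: -25404/7 + 2*sqrt(79) ≈ -3611.4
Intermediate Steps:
K(S, f) = -86/7 + 4*S (K(S, f) = -2/7 + (3 - S)*(-4) = -2/7 + (-12 + 4*S) = -86/7 + 4*S)
R(T) = sqrt(2)*sqrt(T) (R(T) = sqrt(2*T) = sqrt(2)*sqrt(T))
((K(1, -1)*32)*(-20) + R(158)) - 8932 = (((-86/7 + 4*1)*32)*(-20) + sqrt(2)*sqrt(158)) - 8932 = (((-86/7 + 4)*32)*(-20) + 2*sqrt(79)) - 8932 = (-58/7*32*(-20) + 2*sqrt(79)) - 8932 = (-1856/7*(-20) + 2*sqrt(79)) - 8932 = (37120/7 + 2*sqrt(79)) - 8932 = -25404/7 + 2*sqrt(79)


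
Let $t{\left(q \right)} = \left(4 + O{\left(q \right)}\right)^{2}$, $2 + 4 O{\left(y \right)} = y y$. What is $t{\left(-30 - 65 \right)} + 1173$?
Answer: $\frac{81722289}{16} \approx 5.1076 \cdot 10^{6}$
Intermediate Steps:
$O{\left(y \right)} = - \frac{1}{2} + \frac{y^{2}}{4}$ ($O{\left(y \right)} = - \frac{1}{2} + \frac{y y}{4} = - \frac{1}{2} + \frac{y^{2}}{4}$)
$t{\left(q \right)} = \left(\frac{7}{2} + \frac{q^{2}}{4}\right)^{2}$ ($t{\left(q \right)} = \left(4 + \left(- \frac{1}{2} + \frac{q^{2}}{4}\right)\right)^{2} = \left(\frac{7}{2} + \frac{q^{2}}{4}\right)^{2}$)
$t{\left(-30 - 65 \right)} + 1173 = \frac{\left(14 + \left(-30 - 65\right)^{2}\right)^{2}}{16} + 1173 = \frac{\left(14 + \left(-95\right)^{2}\right)^{2}}{16} + 1173 = \frac{\left(14 + 9025\right)^{2}}{16} + 1173 = \frac{9039^{2}}{16} + 1173 = \frac{1}{16} \cdot 81703521 + 1173 = \frac{81703521}{16} + 1173 = \frac{81722289}{16}$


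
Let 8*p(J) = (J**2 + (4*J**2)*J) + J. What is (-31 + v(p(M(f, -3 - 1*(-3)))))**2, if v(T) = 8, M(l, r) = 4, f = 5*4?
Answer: 529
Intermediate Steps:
f = 20
p(J) = J**3/2 + J/8 + J**2/8 (p(J) = ((J**2 + (4*J**2)*J) + J)/8 = ((J**2 + 4*J**3) + J)/8 = (J + J**2 + 4*J**3)/8 = J**3/2 + J/8 + J**2/8)
(-31 + v(p(M(f, -3 - 1*(-3)))))**2 = (-31 + 8)**2 = (-23)**2 = 529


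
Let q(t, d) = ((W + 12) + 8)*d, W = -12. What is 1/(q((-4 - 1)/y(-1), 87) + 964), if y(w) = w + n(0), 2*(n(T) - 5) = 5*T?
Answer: 1/1660 ≈ 0.00060241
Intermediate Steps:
n(T) = 5 + 5*T/2 (n(T) = 5 + (5*T)/2 = 5 + 5*T/2)
y(w) = 5 + w (y(w) = w + (5 + (5/2)*0) = w + (5 + 0) = w + 5 = 5 + w)
q(t, d) = 8*d (q(t, d) = ((-12 + 12) + 8)*d = (0 + 8)*d = 8*d)
1/(q((-4 - 1)/y(-1), 87) + 964) = 1/(8*87 + 964) = 1/(696 + 964) = 1/1660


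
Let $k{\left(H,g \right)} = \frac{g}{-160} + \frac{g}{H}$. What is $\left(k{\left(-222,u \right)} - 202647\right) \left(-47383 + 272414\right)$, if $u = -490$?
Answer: $- \frac{80986792068103}{1776} \approx -4.5601 \cdot 10^{10}$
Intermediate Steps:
$k{\left(H,g \right)} = - \frac{g}{160} + \frac{g}{H}$ ($k{\left(H,g \right)} = g \left(- \frac{1}{160}\right) + \frac{g}{H} = - \frac{g}{160} + \frac{g}{H}$)
$\left(k{\left(-222,u \right)} - 202647\right) \left(-47383 + 272414\right) = \left(\left(\left(- \frac{1}{160}\right) \left(-490\right) - \frac{490}{-222}\right) - 202647\right) \left(-47383 + 272414\right) = \left(\left(\frac{49}{16} - - \frac{245}{111}\right) - 202647\right) 225031 = \left(\left(\frac{49}{16} + \frac{245}{111}\right) - 202647\right) 225031 = \left(\frac{9359}{1776} - 202647\right) 225031 = \left(- \frac{359891713}{1776}\right) 225031 = - \frac{80986792068103}{1776}$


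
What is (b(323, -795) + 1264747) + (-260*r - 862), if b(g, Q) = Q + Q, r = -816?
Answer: 1474455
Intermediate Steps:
b(g, Q) = 2*Q
(b(323, -795) + 1264747) + (-260*r - 862) = (2*(-795) + 1264747) + (-260*(-816) - 862) = (-1590 + 1264747) + (212160 - 862) = 1263157 + 211298 = 1474455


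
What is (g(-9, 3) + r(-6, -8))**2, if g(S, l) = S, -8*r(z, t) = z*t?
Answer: 225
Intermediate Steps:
r(z, t) = -t*z/8 (r(z, t) = -z*t/8 = -t*z/8)
(g(-9, 3) + r(-6, -8))**2 = (-9 - 1/8*(-8)*(-6))**2 = (-9 - 6)**2 = (-15)**2 = 225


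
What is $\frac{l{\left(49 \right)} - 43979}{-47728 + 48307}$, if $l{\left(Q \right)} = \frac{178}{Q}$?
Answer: $- \frac{2154793}{28371} \approx -75.951$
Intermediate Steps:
$\frac{l{\left(49 \right)} - 43979}{-47728 + 48307} = \frac{\frac{178}{49} - 43979}{-47728 + 48307} = \frac{178 \cdot \frac{1}{49} - 43979}{579} = \left(\frac{178}{49} - 43979\right) \frac{1}{579} = \left(- \frac{2154793}{49}\right) \frac{1}{579} = - \frac{2154793}{28371}$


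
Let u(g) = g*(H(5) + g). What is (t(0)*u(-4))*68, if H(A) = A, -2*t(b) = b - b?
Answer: 0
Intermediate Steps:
t(b) = 0 (t(b) = -(b - b)/2 = -½*0 = 0)
u(g) = g*(5 + g)
(t(0)*u(-4))*68 = (0*(-4*(5 - 4)))*68 = (0*(-4*1))*68 = (0*(-4))*68 = 0*68 = 0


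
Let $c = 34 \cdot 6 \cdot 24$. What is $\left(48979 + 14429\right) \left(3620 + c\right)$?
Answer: $539982528$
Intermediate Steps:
$c = 4896$ ($c = 204 \cdot 24 = 4896$)
$\left(48979 + 14429\right) \left(3620 + c\right) = \left(48979 + 14429\right) \left(3620 + 4896\right) = 63408 \cdot 8516 = 539982528$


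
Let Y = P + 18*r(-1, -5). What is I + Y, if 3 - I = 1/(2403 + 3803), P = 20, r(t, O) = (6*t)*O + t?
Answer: 3382269/6206 ≈ 545.00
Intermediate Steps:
r(t, O) = t + 6*O*t (r(t, O) = 6*O*t + t = t + 6*O*t)
I = 18617/6206 (I = 3 - 1/(2403 + 3803) = 3 - 1/6206 = 18617/6206 ≈ 2.9998)
Y = 542 (Y = 20 + 18*(-(1 + 6*(-5))) = 20 + 18*(-(1 - 30)) = 20 + 18*(-1*(-29)) = 20 + 18*29 = 20 + 522 = 542)
I + Y = 18617/6206 + 542 = 3382269/6206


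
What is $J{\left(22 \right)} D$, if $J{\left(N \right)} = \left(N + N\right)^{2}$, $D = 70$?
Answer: $135520$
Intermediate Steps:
$J{\left(N \right)} = 4 N^{2}$ ($J{\left(N \right)} = \left(2 N\right)^{2} = 4 N^{2}$)
$J{\left(22 \right)} D = 4 \cdot 22^{2} \cdot 70 = 4 \cdot 484 \cdot 70 = 1936 \cdot 70 = 135520$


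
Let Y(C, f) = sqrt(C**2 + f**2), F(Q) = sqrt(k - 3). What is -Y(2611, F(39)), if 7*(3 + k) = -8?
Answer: -sqrt(334048379)/7 ≈ -2611.0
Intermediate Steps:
k = -29/7 (k = -3 + (1/7)*(-8) = -3 - 8/7 = -29/7 ≈ -4.1429)
F(Q) = 5*I*sqrt(14)/7 (F(Q) = sqrt(-29/7 - 3) = sqrt(-50/7) = 5*I*sqrt(14)/7)
-Y(2611, F(39)) = -sqrt(2611**2 + (5*I*sqrt(14)/7)**2) = -sqrt(6817321 - 50/7) = -sqrt(47721197/7) = -sqrt(334048379)/7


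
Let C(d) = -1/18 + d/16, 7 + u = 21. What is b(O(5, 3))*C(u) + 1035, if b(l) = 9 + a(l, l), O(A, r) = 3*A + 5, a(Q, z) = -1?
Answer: 9374/9 ≈ 1041.6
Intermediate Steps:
u = 14 (u = -7 + 21 = 14)
O(A, r) = 5 + 3*A
C(d) = -1/18 + d/16 (C(d) = -1*1/18 + d*(1/16) = -1/18 + d/16)
b(l) = 8 (b(l) = 9 - 1 = 8)
b(O(5, 3))*C(u) + 1035 = 8*(-1/18 + (1/16)*14) + 1035 = 8*(-1/18 + 7/8) + 1035 = 8*(59/72) + 1035 = 59/9 + 1035 = 9374/9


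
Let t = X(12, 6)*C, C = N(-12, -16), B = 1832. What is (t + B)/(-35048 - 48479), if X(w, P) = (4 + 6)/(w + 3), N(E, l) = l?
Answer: -5464/250581 ≈ -0.021805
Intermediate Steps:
C = -16
X(w, P) = 10/(3 + w)
t = -32/3 (t = (10/(3 + 12))*(-16) = (10/15)*(-16) = (10*(1/15))*(-16) = (2/3)*(-16) = -32/3 ≈ -10.667)
(t + B)/(-35048 - 48479) = (-32/3 + 1832)/(-35048 - 48479) = (5464/3)/(-83527) = (5464/3)*(-1/83527) = -5464/250581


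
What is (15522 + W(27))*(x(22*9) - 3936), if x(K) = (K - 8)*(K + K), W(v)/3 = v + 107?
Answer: 1135444896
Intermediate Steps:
W(v) = 321 + 3*v (W(v) = 3*(v + 107) = 3*(107 + v) = 321 + 3*v)
x(K) = 2*K*(-8 + K) (x(K) = (-8 + K)*(2*K) = 2*K*(-8 + K))
(15522 + W(27))*(x(22*9) - 3936) = (15522 + (321 + 3*27))*(2*(22*9)*(-8 + 22*9) - 3936) = (15522 + (321 + 81))*(2*198*(-8 + 198) - 3936) = (15522 + 402)*(2*198*190 - 3936) = 15924*(75240 - 3936) = 15924*71304 = 1135444896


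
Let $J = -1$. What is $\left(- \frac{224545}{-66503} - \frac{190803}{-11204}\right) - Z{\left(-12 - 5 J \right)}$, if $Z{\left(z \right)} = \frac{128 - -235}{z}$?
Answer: $\frac{376904577779}{5215697284} \approx 72.264$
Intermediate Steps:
$Z{\left(z \right)} = \frac{363}{z}$ ($Z{\left(z \right)} = \frac{128 + 235}{z} = \frac{363}{z}$)
$\left(- \frac{224545}{-66503} - \frac{190803}{-11204}\right) - Z{\left(-12 - 5 J \right)} = \left(- \frac{224545}{-66503} - \frac{190803}{-11204}\right) - \frac{363}{-12 - -5} = \left(\left(-224545\right) \left(- \frac{1}{66503}\right) - - \frac{190803}{11204}\right) - \frac{363}{-12 + 5} = \left(\frac{224545}{66503} + \frac{190803}{11204}\right) - \frac{363}{-7} = \frac{15204774089}{745099612} - 363 \left(- \frac{1}{7}\right) = \frac{15204774089}{745099612} - - \frac{363}{7} = \frac{15204774089}{745099612} + \frac{363}{7} = \frac{376904577779}{5215697284}$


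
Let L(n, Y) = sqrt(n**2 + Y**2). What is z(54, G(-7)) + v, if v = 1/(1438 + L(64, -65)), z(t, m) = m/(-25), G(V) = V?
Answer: 14452611/51488075 - sqrt(8321)/2059523 ≈ 0.28065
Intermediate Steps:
z(t, m) = -m/25 (z(t, m) = m*(-1/25) = -m/25)
L(n, Y) = sqrt(Y**2 + n**2)
v = 1/(1438 + sqrt(8321)) (v = 1/(1438 + sqrt((-65)**2 + 64**2)) = 1/(1438 + sqrt(4225 + 4096)) = 1/(1438 + sqrt(8321)) ≈ 0.00065393)
z(54, G(-7)) + v = -1/25*(-7) + (1438/2059523 - sqrt(8321)/2059523) = 7/25 + (1438/2059523 - sqrt(8321)/2059523) = 14452611/51488075 - sqrt(8321)/2059523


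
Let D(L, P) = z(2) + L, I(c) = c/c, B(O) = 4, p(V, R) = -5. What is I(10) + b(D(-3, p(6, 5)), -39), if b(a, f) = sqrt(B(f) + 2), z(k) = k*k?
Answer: 1 + sqrt(6) ≈ 3.4495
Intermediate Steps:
z(k) = k**2
I(c) = 1
D(L, P) = 4 + L (D(L, P) = 2**2 + L = 4 + L)
b(a, f) = sqrt(6) (b(a, f) = sqrt(4 + 2) = sqrt(6))
I(10) + b(D(-3, p(6, 5)), -39) = 1 + sqrt(6)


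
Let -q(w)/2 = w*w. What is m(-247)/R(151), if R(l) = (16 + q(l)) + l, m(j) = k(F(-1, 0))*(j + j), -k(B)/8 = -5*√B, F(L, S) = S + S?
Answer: 0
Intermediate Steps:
q(w) = -2*w² (q(w) = -2*w*w = -2*w²)
F(L, S) = 2*S
k(B) = 40*√B (k(B) = -(-40)*√B = 40*√B)
m(j) = 0 (m(j) = (40*√(2*0))*(j + j) = (40*√0)*(2*j) = (40*0)*(2*j) = 0*(2*j) = 0)
R(l) = 16 + l - 2*l² (R(l) = (16 - 2*l²) + l = 16 + l - 2*l²)
m(-247)/R(151) = 0/(16 + 151 - 2*151²) = 0/(16 + 151 - 2*22801) = 0/(16 + 151 - 45602) = 0/(-45435) = 0*(-1/45435) = 0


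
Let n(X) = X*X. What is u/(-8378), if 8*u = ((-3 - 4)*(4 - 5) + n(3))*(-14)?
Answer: 14/4189 ≈ 0.0033421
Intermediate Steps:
n(X) = X²
u = -28 (u = (((-3 - 4)*(4 - 5) + 3²)*(-14))/8 = ((-7*(-1) + 9)*(-14))/8 = ((7 + 9)*(-14))/8 = (16*(-14))/8 = (⅛)*(-224) = -28)
u/(-8378) = -28/(-8378) = -28*(-1/8378) = 14/4189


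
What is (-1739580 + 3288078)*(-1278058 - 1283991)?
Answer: -3967327752402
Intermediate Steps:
(-1739580 + 3288078)*(-1278058 - 1283991) = 1548498*(-2562049) = -3967327752402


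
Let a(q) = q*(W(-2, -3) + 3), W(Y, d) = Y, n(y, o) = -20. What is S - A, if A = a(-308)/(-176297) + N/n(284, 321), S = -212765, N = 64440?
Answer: -3358345689/16027 ≈ -2.0954e+5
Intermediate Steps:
a(q) = q (a(q) = q*(-2 + 3) = q*1 = q)
A = -51638966/16027 (A = -308/(-176297) + 64440/(-20) = -308*(-1/176297) + 64440*(-1/20) = 28/16027 - 3222 = -51638966/16027 ≈ -3222.0)
S - A = -212765 - 1*(-51638966/16027) = -212765 + 51638966/16027 = -3358345689/16027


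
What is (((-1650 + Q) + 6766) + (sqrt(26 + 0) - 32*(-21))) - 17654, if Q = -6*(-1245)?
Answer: -4396 + sqrt(26) ≈ -4390.9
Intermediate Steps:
Q = 7470
(((-1650 + Q) + 6766) + (sqrt(26 + 0) - 32*(-21))) - 17654 = (((-1650 + 7470) + 6766) + (sqrt(26 + 0) - 32*(-21))) - 17654 = ((5820 + 6766) + (sqrt(26) + 672)) - 17654 = (12586 + (672 + sqrt(26))) - 17654 = (13258 + sqrt(26)) - 17654 = -4396 + sqrt(26)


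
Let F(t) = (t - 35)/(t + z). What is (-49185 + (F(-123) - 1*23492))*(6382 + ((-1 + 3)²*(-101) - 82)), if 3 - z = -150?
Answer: -6428019664/15 ≈ -4.2853e+8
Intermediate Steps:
z = 153 (z = 3 - 1*(-150) = 3 + 150 = 153)
F(t) = (-35 + t)/(153 + t) (F(t) = (t - 35)/(t + 153) = (-35 + t)/(153 + t))
(-49185 + (F(-123) - 1*23492))*(6382 + ((-1 + 3)²*(-101) - 82)) = (-49185 + ((-35 - 123)/(153 - 123) - 1*23492))*(6382 + ((-1 + 3)²*(-101) - 82)) = (-49185 + (-158/30 - 23492))*(6382 + (2²*(-101) - 82)) = (-49185 + ((1/30)*(-158) - 23492))*(6382 + (4*(-101) - 82)) = (-49185 + (-79/15 - 23492))*(6382 + (-404 - 82)) = (-49185 - 352459/15)*(6382 - 486) = -1090234/15*5896 = -6428019664/15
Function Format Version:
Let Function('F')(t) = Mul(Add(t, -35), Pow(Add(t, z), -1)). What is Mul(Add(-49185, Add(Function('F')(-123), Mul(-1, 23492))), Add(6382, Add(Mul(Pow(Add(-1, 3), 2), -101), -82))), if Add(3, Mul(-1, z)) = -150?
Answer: Rational(-6428019664, 15) ≈ -4.2853e+8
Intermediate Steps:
z = 153 (z = Add(3, Mul(-1, -150)) = Add(3, 150) = 153)
Function('F')(t) = Mul(Pow(Add(153, t), -1), Add(-35, t)) (Function('F')(t) = Mul(Add(t, -35), Pow(Add(t, 153), -1)) = Mul(Add(-35, t), Pow(Add(153, t), -1)) = Mul(Pow(Add(153, t), -1), Add(-35, t)))
Mul(Add(-49185, Add(Function('F')(-123), Mul(-1, 23492))), Add(6382, Add(Mul(Pow(Add(-1, 3), 2), -101), -82))) = Mul(Add(-49185, Add(Mul(Pow(Add(153, -123), -1), Add(-35, -123)), Mul(-1, 23492))), Add(6382, Add(Mul(Pow(Add(-1, 3), 2), -101), -82))) = Mul(Add(-49185, Add(Mul(Pow(30, -1), -158), -23492)), Add(6382, Add(Mul(Pow(2, 2), -101), -82))) = Mul(Add(-49185, Add(Mul(Rational(1, 30), -158), -23492)), Add(6382, Add(Mul(4, -101), -82))) = Mul(Add(-49185, Add(Rational(-79, 15), -23492)), Add(6382, Add(-404, -82))) = Mul(Add(-49185, Rational(-352459, 15)), Add(6382, -486)) = Mul(Rational(-1090234, 15), 5896) = Rational(-6428019664, 15)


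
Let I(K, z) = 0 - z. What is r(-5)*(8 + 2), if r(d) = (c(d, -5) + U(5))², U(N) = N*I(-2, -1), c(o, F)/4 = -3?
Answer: 490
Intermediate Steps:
I(K, z) = -z
c(o, F) = -12 (c(o, F) = 4*(-3) = -12)
U(N) = N (U(N) = N*(-1*(-1)) = N*1 = N)
r(d) = 49 (r(d) = (-12 + 5)² = (-7)² = 49)
r(-5)*(8 + 2) = 49*(8 + 2) = 49*10 = 490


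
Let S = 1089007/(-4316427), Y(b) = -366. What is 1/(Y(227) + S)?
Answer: -4316427/1580901289 ≈ -0.0027304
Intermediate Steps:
S = -1089007/4316427 (S = 1089007*(-1/4316427) = -1089007/4316427 ≈ -0.25229)
1/(Y(227) + S) = 1/(-366 - 1089007/4316427) = 1/(-1580901289/4316427) = -4316427/1580901289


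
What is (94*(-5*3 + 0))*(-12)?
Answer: 16920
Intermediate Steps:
(94*(-5*3 + 0))*(-12) = (94*(-15 + 0))*(-12) = (94*(-15))*(-12) = -1410*(-12) = 16920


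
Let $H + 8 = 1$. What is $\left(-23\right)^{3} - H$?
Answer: $-12160$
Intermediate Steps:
$H = -7$ ($H = -8 + 1 = -7$)
$\left(-23\right)^{3} - H = \left(-23\right)^{3} - -7 = -12167 + 7 = -12160$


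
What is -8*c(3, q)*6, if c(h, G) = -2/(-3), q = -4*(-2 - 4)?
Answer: -32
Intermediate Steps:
q = 24 (q = -4*(-6) = 24)
c(h, G) = 2/3 (c(h, G) = -2*(-1/3) = 2/3)
-8*c(3, q)*6 = -8*2/3*6 = -16/3*6 = -32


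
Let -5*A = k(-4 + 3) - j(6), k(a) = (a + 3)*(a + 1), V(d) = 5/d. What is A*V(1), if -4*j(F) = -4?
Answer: 1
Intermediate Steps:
j(F) = 1 (j(F) = -¼*(-4) = 1)
k(a) = (1 + a)*(3 + a) (k(a) = (3 + a)*(1 + a) = (1 + a)*(3 + a))
A = ⅕ (A = -((3 + (-4 + 3)² + 4*(-4 + 3)) - 1*1)/5 = -((3 + (-1)² + 4*(-1)) - 1)/5 = -((3 + 1 - 4) - 1)/5 = -(0 - 1)/5 = -⅕*(-1) = ⅕ ≈ 0.20000)
A*V(1) = (5/1)/5 = (5*1)/5 = (⅕)*5 = 1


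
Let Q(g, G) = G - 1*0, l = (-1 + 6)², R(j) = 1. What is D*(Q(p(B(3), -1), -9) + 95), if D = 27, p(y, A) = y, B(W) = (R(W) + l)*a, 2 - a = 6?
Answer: 2322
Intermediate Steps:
a = -4 (a = 2 - 1*6 = 2 - 6 = -4)
l = 25 (l = 5² = 25)
B(W) = -104 (B(W) = (1 + 25)*(-4) = 26*(-4) = -104)
Q(g, G) = G (Q(g, G) = G + 0 = G)
D*(Q(p(B(3), -1), -9) + 95) = 27*(-9 + 95) = 27*86 = 2322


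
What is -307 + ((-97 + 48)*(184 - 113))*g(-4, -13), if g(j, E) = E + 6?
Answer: 24046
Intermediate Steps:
g(j, E) = 6 + E
-307 + ((-97 + 48)*(184 - 113))*g(-4, -13) = -307 + ((-97 + 48)*(184 - 113))*(6 - 13) = -307 - 49*71*(-7) = -307 - 3479*(-7) = -307 + 24353 = 24046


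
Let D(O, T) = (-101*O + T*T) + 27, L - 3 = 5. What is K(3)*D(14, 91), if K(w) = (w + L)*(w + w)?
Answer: 455004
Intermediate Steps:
L = 8 (L = 3 + 5 = 8)
D(O, T) = 27 + T**2 - 101*O (D(O, T) = (-101*O + T**2) + 27 = (T**2 - 101*O) + 27 = 27 + T**2 - 101*O)
K(w) = 2*w*(8 + w) (K(w) = (w + 8)*(w + w) = (8 + w)*(2*w) = 2*w*(8 + w))
K(3)*D(14, 91) = (2*3*(8 + 3))*(27 + 91**2 - 101*14) = (2*3*11)*(27 + 8281 - 1414) = 66*6894 = 455004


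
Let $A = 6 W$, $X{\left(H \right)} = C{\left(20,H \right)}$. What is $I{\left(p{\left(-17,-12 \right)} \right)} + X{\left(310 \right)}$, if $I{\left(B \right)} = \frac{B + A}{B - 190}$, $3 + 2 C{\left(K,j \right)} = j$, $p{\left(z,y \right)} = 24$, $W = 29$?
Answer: $\frac{25283}{166} \approx 152.31$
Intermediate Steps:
$C{\left(K,j \right)} = - \frac{3}{2} + \frac{j}{2}$
$X{\left(H \right)} = - \frac{3}{2} + \frac{H}{2}$
$A = 174$ ($A = 6 \cdot 29 = 174$)
$I{\left(B \right)} = \frac{174 + B}{-190 + B}$ ($I{\left(B \right)} = \frac{B + 174}{B - 190} = \frac{174 + B}{-190 + B}$)
$I{\left(p{\left(-17,-12 \right)} \right)} + X{\left(310 \right)} = \frac{174 + 24}{-190 + 24} + \left(- \frac{3}{2} + \frac{1}{2} \cdot 310\right) = \frac{1}{-166} \cdot 198 + \left(- \frac{3}{2} + 155\right) = \left(- \frac{1}{166}\right) 198 + \frac{307}{2} = - \frac{99}{83} + \frac{307}{2} = \frac{25283}{166}$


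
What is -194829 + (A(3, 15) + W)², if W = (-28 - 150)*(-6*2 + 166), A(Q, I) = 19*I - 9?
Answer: 736167667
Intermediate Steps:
A(Q, I) = -9 + 19*I
W = -27412 (W = -178*(-12 + 166) = -178*154 = -27412)
-194829 + (A(3, 15) + W)² = -194829 + ((-9 + 19*15) - 27412)² = -194829 + ((-9 + 285) - 27412)² = -194829 + (276 - 27412)² = -194829 + (-27136)² = -194829 + 736362496 = 736167667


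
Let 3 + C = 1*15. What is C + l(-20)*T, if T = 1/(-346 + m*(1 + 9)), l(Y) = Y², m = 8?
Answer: 1396/133 ≈ 10.496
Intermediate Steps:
C = 12 (C = -3 + 1*15 = -3 + 15 = 12)
T = -1/266 (T = 1/(-346 + 8*(1 + 9)) = 1/(-346 + 8*10) = 1/(-346 + 80) = 1/(-266) = -1/266 ≈ -0.0037594)
C + l(-20)*T = 12 + (-20)²*(-1/266) = 12 + 400*(-1/266) = 12 - 200/133 = 1396/133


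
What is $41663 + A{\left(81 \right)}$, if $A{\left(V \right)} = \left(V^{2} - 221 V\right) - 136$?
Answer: $30187$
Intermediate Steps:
$A{\left(V \right)} = -136 + V^{2} - 221 V$
$41663 + A{\left(81 \right)} = 41663 - \left(18037 - 6561\right) = 41663 - 11476 = 30187$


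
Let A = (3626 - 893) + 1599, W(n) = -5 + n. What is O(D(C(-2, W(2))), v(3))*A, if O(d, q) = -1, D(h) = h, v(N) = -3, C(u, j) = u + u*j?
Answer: -4332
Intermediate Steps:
C(u, j) = u + j*u
A = 4332 (A = 2733 + 1599 = 4332)
O(D(C(-2, W(2))), v(3))*A = -1*4332 = -4332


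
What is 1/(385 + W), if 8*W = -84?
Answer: 2/749 ≈ 0.0026702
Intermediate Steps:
W = -21/2 (W = (⅛)*(-84) = -21/2 ≈ -10.500)
1/(385 + W) = 1/(385 - 21/2) = 1/(749/2) = 2/749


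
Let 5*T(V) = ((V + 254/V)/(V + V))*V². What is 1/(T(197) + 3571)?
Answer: 10/74773 ≈ 0.00013374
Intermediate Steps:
T(V) = V*(V + 254/V)/10 (T(V) = (((V + 254/V)/(V + V))*V²)/5 = (((V + 254/V)/((2*V)))*V²)/5 = (((V + 254/V)*(1/(2*V)))*V²)/5 = (((V + 254/V)/(2*V))*V²)/5 = (V*(V + 254/V)/2)/5 = V*(V + 254/V)/10)
1/(T(197) + 3571) = 1/((127/5 + (⅒)*197²) + 3571) = 1/((127/5 + (⅒)*38809) + 3571) = 1/((127/5 + 38809/10) + 3571) = 1/(39063/10 + 3571) = 1/(74773/10) = 10/74773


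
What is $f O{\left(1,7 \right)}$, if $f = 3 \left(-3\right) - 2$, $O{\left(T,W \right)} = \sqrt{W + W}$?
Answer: $- 11 \sqrt{14} \approx -41.158$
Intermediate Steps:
$O{\left(T,W \right)} = \sqrt{2} \sqrt{W}$ ($O{\left(T,W \right)} = \sqrt{2 W} = \sqrt{2} \sqrt{W}$)
$f = -11$ ($f = -9 - 2 = -11$)
$f O{\left(1,7 \right)} = - 11 \sqrt{2} \sqrt{7} = - 11 \sqrt{14}$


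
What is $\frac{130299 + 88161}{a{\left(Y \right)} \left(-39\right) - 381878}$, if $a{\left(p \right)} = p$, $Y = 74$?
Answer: $- \frac{54615}{96191} \approx -0.56778$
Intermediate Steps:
$\frac{130299 + 88161}{a{\left(Y \right)} \left(-39\right) - 381878} = \frac{130299 + 88161}{74 \left(-39\right) - 381878} = \frac{218460}{-2886 - 381878} = \frac{218460}{-384764} = 218460 \left(- \frac{1}{384764}\right) = - \frac{54615}{96191}$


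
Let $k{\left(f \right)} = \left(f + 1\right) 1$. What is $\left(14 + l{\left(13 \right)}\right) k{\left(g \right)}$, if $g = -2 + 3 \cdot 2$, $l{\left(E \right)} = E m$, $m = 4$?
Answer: $330$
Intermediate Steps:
$l{\left(E \right)} = 4 E$ ($l{\left(E \right)} = E 4 = 4 E$)
$g = 4$ ($g = -2 + 6 = 4$)
$k{\left(f \right)} = 1 + f$ ($k{\left(f \right)} = \left(1 + f\right) 1 = 1 + f$)
$\left(14 + l{\left(13 \right)}\right) k{\left(g \right)} = \left(14 + 4 \cdot 13\right) \left(1 + 4\right) = \left(14 + 52\right) 5 = 66 \cdot 5 = 330$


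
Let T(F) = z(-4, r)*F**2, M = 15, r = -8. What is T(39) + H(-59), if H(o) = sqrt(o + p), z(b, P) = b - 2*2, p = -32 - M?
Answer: -12168 + I*sqrt(106) ≈ -12168.0 + 10.296*I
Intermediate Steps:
p = -47 (p = -32 - 1*15 = -32 - 15 = -47)
z(b, P) = -4 + b (z(b, P) = b - 4 = -4 + b)
H(o) = sqrt(-47 + o) (H(o) = sqrt(o - 47) = sqrt(-47 + o))
T(F) = -8*F**2 (T(F) = (-4 - 4)*F**2 = -8*F**2)
T(39) + H(-59) = -8*39**2 + sqrt(-47 - 59) = -8*1521 + sqrt(-106) = -12168 + I*sqrt(106)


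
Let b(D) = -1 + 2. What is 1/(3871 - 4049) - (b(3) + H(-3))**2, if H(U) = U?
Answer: -713/178 ≈ -4.0056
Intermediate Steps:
b(D) = 1
1/(3871 - 4049) - (b(3) + H(-3))**2 = 1/(3871 - 4049) - (1 - 3)**2 = 1/(-178) - 1*(-2)**2 = -1/178 - 1*4 = -1/178 - 4 = -713/178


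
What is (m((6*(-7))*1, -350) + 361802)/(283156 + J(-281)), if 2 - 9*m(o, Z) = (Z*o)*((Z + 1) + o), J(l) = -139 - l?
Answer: 4501960/1274841 ≈ 3.5314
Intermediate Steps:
m(o, Z) = 2/9 - Z*o*(1 + Z + o)/9 (m(o, Z) = 2/9 - Z*o*((Z + 1) + o)/9 = 2/9 - Z*o*((1 + Z) + o)/9 = 2/9 - Z*o*(1 + Z + o)/9)
(m((6*(-7))*1, -350) + 361802)/(283156 + J(-281)) = ((2/9 - ⅑*(-350)*(6*(-7))*1 - ⅑*(-350)*((6*(-7))*1)² - ⅑*(6*(-7))*1*(-350)²) + 361802)/(283156 + (-139 - 1*(-281))) = ((2/9 - ⅑*(-350)*(-42*1) - ⅑*(-350)*(-42*1)² - ⅑*(-42*1)*122500) + 361802)/(283156 + (-139 + 281)) = ((2/9 - ⅑*(-350)*(-42) - ⅑*(-350)*(-42)² - ⅑*(-42)*122500) + 361802)/(283156 + 142) = ((2/9 - 4900/3 - ⅑*(-350)*1764 + 1715000/3) + 361802)/283298 = ((2/9 - 4900/3 + 68600 + 1715000/3) + 361802)*(1/283298) = (5747702/9 + 361802)*(1/283298) = (9003920/9)*(1/283298) = 4501960/1274841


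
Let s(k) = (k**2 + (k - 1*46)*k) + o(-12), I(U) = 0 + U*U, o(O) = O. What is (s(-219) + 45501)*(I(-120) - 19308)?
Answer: -743488380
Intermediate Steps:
I(U) = U**2 (I(U) = 0 + U**2 = U**2)
s(k) = -12 + k**2 + k*(-46 + k) (s(k) = (k**2 + (k - 1*46)*k) - 12 = (k**2 + (k - 46)*k) - 12 = (k**2 + (-46 + k)*k) - 12 = (k**2 + k*(-46 + k)) - 12 = -12 + k**2 + k*(-46 + k))
(s(-219) + 45501)*(I(-120) - 19308) = ((-12 - 46*(-219) + 2*(-219)**2) + 45501)*((-120)**2 - 19308) = ((-12 + 10074 + 2*47961) + 45501)*(14400 - 19308) = ((-12 + 10074 + 95922) + 45501)*(-4908) = (105984 + 45501)*(-4908) = 151485*(-4908) = -743488380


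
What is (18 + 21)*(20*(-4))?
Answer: -3120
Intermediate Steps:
(18 + 21)*(20*(-4)) = 39*(-80) = -3120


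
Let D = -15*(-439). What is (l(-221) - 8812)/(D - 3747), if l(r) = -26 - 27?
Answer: -2955/946 ≈ -3.1237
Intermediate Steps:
l(r) = -53
D = 6585
(l(-221) - 8812)/(D - 3747) = (-53 - 8812)/(6585 - 3747) = -8865/2838 = -8865*1/2838 = -2955/946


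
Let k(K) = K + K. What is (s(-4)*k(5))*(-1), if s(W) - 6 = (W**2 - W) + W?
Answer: -220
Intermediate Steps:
k(K) = 2*K
s(W) = 6 + W**2 (s(W) = 6 + ((W**2 - W) + W) = 6 + W**2)
(s(-4)*k(5))*(-1) = ((6 + (-4)**2)*(2*5))*(-1) = ((6 + 16)*10)*(-1) = (22*10)*(-1) = 220*(-1) = -220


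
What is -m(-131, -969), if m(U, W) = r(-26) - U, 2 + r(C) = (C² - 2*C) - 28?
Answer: -829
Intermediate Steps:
r(C) = -30 + C² - 2*C (r(C) = -2 + ((C² - 2*C) - 28) = -2 + (-28 + C² - 2*C) = -30 + C² - 2*C)
m(U, W) = 698 - U (m(U, W) = (-30 + (-26)² - 2*(-26)) - U = (-30 + 676 + 52) - U = 698 - U)
-m(-131, -969) = -(698 - 1*(-131)) = -(698 + 131) = -1*829 = -829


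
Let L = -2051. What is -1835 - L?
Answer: 216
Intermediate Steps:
-1835 - L = -1835 - 1*(-2051) = -1835 + 2051 = 216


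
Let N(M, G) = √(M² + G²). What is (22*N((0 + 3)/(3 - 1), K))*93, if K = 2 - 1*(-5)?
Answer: 1023*√205 ≈ 14647.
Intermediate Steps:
K = 7 (K = 2 + 5 = 7)
N(M, G) = √(G² + M²)
(22*N((0 + 3)/(3 - 1), K))*93 = (22*√(7² + ((0 + 3)/(3 - 1))²))*93 = (22*√(49 + (3/2)²))*93 = (22*√(49 + 9/4))*93 = (22*√(205/4))*93 = (22*(√205/2))*93 = (11*√205)*93 = 1023*√205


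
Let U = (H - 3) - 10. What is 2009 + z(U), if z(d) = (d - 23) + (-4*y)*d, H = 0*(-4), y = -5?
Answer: 1713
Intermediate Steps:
H = 0
U = -13 (U = (0 - 3) - 10 = -3 - 10 = -13)
z(d) = -23 + 21*d (z(d) = (d - 23) + (-4*(-5))*d = (-23 + d) + 20*d = -23 + 21*d)
2009 + z(U) = 2009 + (-23 + 21*(-13)) = 2009 + (-23 - 273) = 2009 - 296 = 1713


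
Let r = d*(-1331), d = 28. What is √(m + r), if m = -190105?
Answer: I*√227373 ≈ 476.84*I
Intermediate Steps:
r = -37268 (r = 28*(-1331) = -37268)
√(m + r) = √(-190105 - 37268) = √(-227373) = I*√227373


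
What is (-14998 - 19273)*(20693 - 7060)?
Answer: -467216543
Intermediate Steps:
(-14998 - 19273)*(20693 - 7060) = -34271*13633 = -467216543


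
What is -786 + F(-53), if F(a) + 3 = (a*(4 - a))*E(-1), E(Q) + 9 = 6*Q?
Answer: 44526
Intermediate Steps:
E(Q) = -9 + 6*Q
F(a) = -3 - 15*a*(4 - a) (F(a) = -3 + (a*(4 - a))*(-9 + 6*(-1)) = -3 + (a*(4 - a))*(-9 - 6) = -3 + (a*(4 - a))*(-15) = -3 - 15*a*(4 - a))
-786 + F(-53) = -786 + (-3 - 60*(-53) + 15*(-53)²) = -786 + (-3 + 3180 + 15*2809) = -786 + (-3 + 3180 + 42135) = -786 + 45312 = 44526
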